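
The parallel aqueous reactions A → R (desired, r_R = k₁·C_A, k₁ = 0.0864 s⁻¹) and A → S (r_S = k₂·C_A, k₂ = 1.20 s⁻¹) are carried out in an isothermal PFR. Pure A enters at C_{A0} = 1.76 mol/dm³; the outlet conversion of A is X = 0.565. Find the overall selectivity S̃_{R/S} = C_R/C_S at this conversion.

C_A = C_{A0}(1−X) = 0.7656 mol/dm³.
Both paths are first order in A, so the instantaneous fraction to R is constant: dC_R/d(−C_A) = k₁/(k₁+k₂) = 0.06716.
C_R = 0.06716·(C_{A0}−C_A) = 0.06716×0.9944 = 0.0668 mol/dm³.
C_S = (C_{A0}−C_A)−C_R = 0.9276 mol/dm³; S̃_{R/S} = 0.06679/0.9276 = 0.0720.

0.0720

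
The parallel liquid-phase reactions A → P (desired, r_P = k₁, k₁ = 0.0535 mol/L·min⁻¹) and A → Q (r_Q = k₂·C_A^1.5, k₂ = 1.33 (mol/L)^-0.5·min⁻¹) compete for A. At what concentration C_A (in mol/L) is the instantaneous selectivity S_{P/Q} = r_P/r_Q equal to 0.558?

0.173 mol/L

S_{P/Q} = (k₁/k₂)·C_A^-1.5 ⇒ C_A = (S·k₂/k₁)^(1/(-1.5)).
= (0.558×1.33/0.0535)^(-0.6667) = (13.87)^(-0.6667) = 0.173 mol/L.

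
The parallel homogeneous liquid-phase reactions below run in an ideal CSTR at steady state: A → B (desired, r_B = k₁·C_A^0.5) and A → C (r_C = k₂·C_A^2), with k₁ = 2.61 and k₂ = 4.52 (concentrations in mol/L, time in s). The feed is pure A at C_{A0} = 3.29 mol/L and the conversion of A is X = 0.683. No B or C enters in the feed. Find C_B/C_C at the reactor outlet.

0.542

Exit C_A = C_{A0}(1−X) = 3.29×0.317 = 1.043 mol/L.
In a CSTR the entire volume is at exit conditions, so r_B = 2.61×1.043^0.5 = 2.665 and r_C = 4.52×1.043^2 = 4.916.
Overall selectivity = C_B/C_C = r_Bτ/(r_Cτ) = r_B/r_C = 0.542.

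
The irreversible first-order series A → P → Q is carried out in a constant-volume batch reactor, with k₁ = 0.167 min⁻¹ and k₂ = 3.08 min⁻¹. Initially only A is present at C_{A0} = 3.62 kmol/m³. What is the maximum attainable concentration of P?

For a first-order series the maximum intermediate yield is C_{P,max}/C_{A0} = (k₁/k₂)^[k₂/(k₂−k₁)].
= (0.167/3.08)^(3.08/(3.08−0.167)) = (0.05422)^(1.057) = 0.04588.
C_{P,max} = 0.04588×3.62 = 0.166 kmol/m³.

0.166 kmol/m³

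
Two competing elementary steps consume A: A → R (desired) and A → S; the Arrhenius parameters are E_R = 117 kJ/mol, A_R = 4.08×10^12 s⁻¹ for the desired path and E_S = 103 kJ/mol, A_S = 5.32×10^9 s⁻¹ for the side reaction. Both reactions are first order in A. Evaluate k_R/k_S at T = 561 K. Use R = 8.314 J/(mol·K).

With equal orders, S_{R/S} = k_R/k_S = (A_R/A_S)·exp[(E_S−E_R)/(RT)].
(E_S−E_R)/(RT) = (103−117)×10³/(8.314×561) = -14000/4664 = -3.002.
k_R/k_S = (4.08×10^12/5.32×10^9)·exp(-3.002) = 766.9 × 0.04971 = 38.1.
Since E_R > E_S, raising the temperature improves selectivity toward R.

38.1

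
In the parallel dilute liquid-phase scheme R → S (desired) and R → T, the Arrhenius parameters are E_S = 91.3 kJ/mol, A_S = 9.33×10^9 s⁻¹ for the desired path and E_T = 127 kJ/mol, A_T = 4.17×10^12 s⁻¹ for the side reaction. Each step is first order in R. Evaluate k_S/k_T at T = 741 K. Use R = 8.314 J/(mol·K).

0.735

k_S/k_T = (A_S/A_T)·exp[−(E_S−E_T)/(RT)] = (A_S/A_T)·exp[(E_T−E_S)/(RT)].
(E_T−E_S)/(RT) = (127−91.3)×10³/(8.314×741) = 35700/6161 = 5.795.
k_S/k_T = (9.33×10^9/4.17×10^12)·exp(5.795) = 0.002237 × 328.6 = 0.735.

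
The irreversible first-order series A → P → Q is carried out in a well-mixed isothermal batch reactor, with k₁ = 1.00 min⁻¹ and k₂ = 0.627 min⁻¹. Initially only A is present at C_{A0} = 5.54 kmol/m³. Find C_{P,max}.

For a first-order series the maximum intermediate yield is C_{P,max}/C_{A0} = (k₁/k₂)^[k₂/(k₂−k₁)].
= (1.00/0.627)^(0.627/(0.627−1.00)) = (1.595)^(-1.681) = 0.4563.
C_{P,max} = 0.4563×5.54 = 2.53 kmol/m³.

2.53 kmol/m³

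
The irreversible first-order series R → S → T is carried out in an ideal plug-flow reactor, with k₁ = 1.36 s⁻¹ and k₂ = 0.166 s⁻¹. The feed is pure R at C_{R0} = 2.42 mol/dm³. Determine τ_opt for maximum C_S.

Setting dC_S/dτ = 0 gives τ_opt = ln(k₂/k₁)/(k₂−k₁).
= ln(0.166/1.36)/(0.166−1.36) = ln(0.1221)/-1.194 = -2.103/-1.194 = 1.76 s.

1.76 s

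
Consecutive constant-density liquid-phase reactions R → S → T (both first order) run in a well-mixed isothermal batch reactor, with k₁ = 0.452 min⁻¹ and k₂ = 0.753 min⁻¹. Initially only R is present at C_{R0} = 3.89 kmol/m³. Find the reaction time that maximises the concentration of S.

For first-order series the maximum of C_S occurs at t_opt = ln(k₂/k₁)/(k₂−k₁).
= ln(0.753/0.452)/(0.753−0.452) = ln(1.666)/0.3010 = 0.5104/0.3010 = 1.70 min.

1.70 min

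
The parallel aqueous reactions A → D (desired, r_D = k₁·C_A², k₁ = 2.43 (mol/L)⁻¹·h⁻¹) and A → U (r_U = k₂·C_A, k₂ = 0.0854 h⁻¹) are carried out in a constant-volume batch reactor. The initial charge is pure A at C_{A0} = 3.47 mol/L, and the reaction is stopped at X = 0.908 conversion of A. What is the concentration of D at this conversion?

3.07 mol/L

C_A = C_{A0}(1−X) = 0.3192 mol/L.
Along a PFR/batch, dC_U/dC_A = −r_U/(r_D+r_U) = −k₂/(k₂+k₁·C_A).
Integrating from C_{A0} to C_A: C_U = (0.0854/2.43)·ln[(0.0854+2.43·3.47)/(0.0854+2.43·0.319)] = 0.03514·ln(8.518/0.8612) = 0.08054 mol/L.
Then C_D = (C_{A0}−C_A) − C_U = 3.151 − 0.08054 = 3.070 mol/L.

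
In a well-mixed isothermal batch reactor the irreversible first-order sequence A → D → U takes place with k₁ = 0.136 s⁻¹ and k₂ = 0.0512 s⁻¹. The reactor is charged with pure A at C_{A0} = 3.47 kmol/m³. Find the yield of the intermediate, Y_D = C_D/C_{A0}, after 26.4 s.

0.371

The intermediate concentration in a first-order A→B→C sequence is C_D = k₁C_{A0}(e^(−k₁t) − e^(−k₂t))/(k₂−k₁).
e^(−k₁t) = e^(−0.136×26.4) = e^(−3.590) = 0.02759; e^(−k₂t) = e^(−1.352) = 0.2588.
C_D = 0.136×3.47/(0.0512−0.136) × (0.02759−0.2588) = (-5.565)×(-0.2312) = 1.287 kmol/m³.
Y_D = C_D/C_{A0} = 1.287/3.47 = 0.371.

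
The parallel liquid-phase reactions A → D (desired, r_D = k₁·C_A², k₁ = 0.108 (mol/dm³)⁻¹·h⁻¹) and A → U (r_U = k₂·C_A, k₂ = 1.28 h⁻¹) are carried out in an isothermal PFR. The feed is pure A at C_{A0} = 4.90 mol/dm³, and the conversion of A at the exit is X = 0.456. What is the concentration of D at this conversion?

0.538 mol/dm³

C_A = C_{A0}(1−X) = 2.666 mol/dm³.
Along a PFR/batch, dC_U/dC_A = −r_U/(r_D+r_U) = −k₂/(k₂+k₁·C_A).
Integrating from C_{A0} to C_A: C_U = (1.28/0.108)·ln[(1.28+0.108·4.90)/(1.28+0.108·2.67)] = 11.85·ln(1.809/1.568) = 1.697 mol/dm³.
Then C_D = (C_{A0}−C_A) − C_U = 2.234 − 1.697 = 0.5377 mol/dm³.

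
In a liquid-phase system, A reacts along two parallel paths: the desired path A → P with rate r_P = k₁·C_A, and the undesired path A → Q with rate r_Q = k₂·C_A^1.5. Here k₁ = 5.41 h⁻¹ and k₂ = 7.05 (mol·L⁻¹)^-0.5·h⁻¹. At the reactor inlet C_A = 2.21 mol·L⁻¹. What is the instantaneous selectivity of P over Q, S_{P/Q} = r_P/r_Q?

S_{P/Q} = r_P/r_Q = (k₁·C_A)/(k₂·C_A^1.5) = (k₁/k₂)·C_A^-0.5.
= (5.41×2.210) / (7.05×2.210^1.5) = 11.96/23.16 = 0.516.
The undesired path is higher order in A, so low C_A (CSTR or dilute feed) favours P.

0.516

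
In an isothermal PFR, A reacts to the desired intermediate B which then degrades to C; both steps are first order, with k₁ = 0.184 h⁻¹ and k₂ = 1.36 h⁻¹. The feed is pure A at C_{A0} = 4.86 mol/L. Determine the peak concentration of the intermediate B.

At the optimum, C_{B,max}/C_{A0} = (k₁/k₂)^[k₂/(k₂−k₁)].
= (0.184/1.36)^(1.36/(1.36−0.184)) = (0.1353)^(1.156) = 0.09894.
C_{B,max} = 0.09894×4.86 = 0.481 mol/L.

0.481 mol/L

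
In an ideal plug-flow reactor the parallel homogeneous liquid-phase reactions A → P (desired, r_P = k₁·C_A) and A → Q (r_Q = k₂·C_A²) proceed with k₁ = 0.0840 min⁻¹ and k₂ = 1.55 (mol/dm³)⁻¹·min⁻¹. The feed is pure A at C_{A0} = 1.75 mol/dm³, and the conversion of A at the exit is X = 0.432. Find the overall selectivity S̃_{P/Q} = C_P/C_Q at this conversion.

C_A = C_{A0}(1−X) = 0.9940 mol/dm³.
Along a PFR/batch, dC_P/dC_A = −r_P/(r_P+r_Q) = −k₁/(k₁+k₂·C_A).
Integrating from C_{A0} to C_A: C_P = (0.0840/1.55)·ln[(0.0840+1.55·1.75)/(0.0840+1.55·0.994)] = 0.05419·ln(2.796/1.625) = 0.02943 mol/dm³.
C_Q = (C_{A0}−C_A)−C_P = 0.7266 mol/dm³; S̃_{P/Q} = 0.02943/0.7266 = 0.0405.

0.0405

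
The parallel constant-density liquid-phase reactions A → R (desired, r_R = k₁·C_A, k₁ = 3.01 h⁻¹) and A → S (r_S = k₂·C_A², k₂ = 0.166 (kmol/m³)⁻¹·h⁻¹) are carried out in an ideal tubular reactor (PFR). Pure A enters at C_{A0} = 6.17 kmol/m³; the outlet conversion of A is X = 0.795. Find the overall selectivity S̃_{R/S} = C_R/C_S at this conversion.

5.00

C_A = C_{A0}(1−X) = 1.265 kmol/m³.
Along a PFR/batch, dC_R/dC_A = −r_R/(r_R+r_S) = −k₁/(k₁+k₂·C_A).
Integrating from C_{A0} to C_A: C_R = (3.01/0.166)·ln[(3.01+0.166·6.17)/(3.01+0.166·1.26)] = 18.13·ln(4.034/3.220) = 4.088 kmol/m³.
C_S = (C_{A0}−C_A)−C_R = 0.8173 kmol/m³; S̃_{R/S} = 4.088/0.8173 = 5.00.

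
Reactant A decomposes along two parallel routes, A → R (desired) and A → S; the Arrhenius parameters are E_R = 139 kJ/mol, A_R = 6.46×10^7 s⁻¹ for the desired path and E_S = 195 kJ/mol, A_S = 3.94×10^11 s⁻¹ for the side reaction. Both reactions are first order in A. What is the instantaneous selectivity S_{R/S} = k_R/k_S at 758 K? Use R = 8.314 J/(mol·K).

With equal orders, S_{R/S} = k_R/k_S = (A_R/A_S)·exp[(E_S−E_R)/(RT)].
(E_S−E_R)/(RT) = (195−139)×10³/(8.314×758) = 56000/6302 = 8.886.
k_R/k_S = (6.46×10^7/3.94×10^11)·exp(8.886) = 1.640×10^-4 × 7230 = 1.19.

1.19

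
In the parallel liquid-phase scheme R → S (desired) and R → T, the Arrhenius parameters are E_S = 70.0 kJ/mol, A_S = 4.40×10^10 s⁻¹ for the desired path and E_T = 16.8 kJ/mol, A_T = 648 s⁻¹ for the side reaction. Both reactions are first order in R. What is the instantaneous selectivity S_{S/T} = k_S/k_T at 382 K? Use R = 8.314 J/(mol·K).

3.61

Since both paths have the same order in R, the concentration cancels and S_{S/T} = k_S/k_T = (A_S/A_T)·exp[(E_T−E_S)/(RT)].
(E_T−E_S)/(RT) = (16.8−70.0)×10³/(8.314×382) = -53200/3176 = -16.75.
k_S/k_T = (4.40×10^10/648)·exp(-16.75) = 6.790×10^7 × 5.311×10^-8 = 3.61.
Since E_S > E_T, raising the temperature improves selectivity toward S.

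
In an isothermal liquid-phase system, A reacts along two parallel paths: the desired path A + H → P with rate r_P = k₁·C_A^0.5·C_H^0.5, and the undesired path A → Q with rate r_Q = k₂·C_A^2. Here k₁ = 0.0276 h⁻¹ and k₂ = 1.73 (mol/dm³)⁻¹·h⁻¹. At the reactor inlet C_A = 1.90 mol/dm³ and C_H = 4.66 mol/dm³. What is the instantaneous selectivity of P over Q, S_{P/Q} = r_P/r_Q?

0.0131

S_{P/Q} = r_P/r_Q = (k₁·C_A^0.5·C_H^0.5)/(k₂·C_A^2) = (k₁/k₂)·C_A^-1.5·C_H^0.5.
= (0.0276×1.900^0.5×4.660^0.5) / (1.73×1.900^2) = 0.08213/6.245 = 0.0131.
The undesired path is higher order in A, so low C_A (CSTR or dilute feed) favours P.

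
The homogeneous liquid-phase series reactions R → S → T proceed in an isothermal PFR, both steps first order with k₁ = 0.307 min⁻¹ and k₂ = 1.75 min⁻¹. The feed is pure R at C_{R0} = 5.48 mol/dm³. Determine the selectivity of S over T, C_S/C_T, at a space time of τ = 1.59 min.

Solving the coupled first-order balances gives C_S(τ) = [k₁/(k₂−k₁)]·C_{R0}·(e^(−k₁τ) − e^(−k₂τ)).
e^(−k₁τ) = e^(−0.307×1.59) = e^(−0.4881) = 0.6138; e^(−k₂τ) = e^(−2.783) = 0.06188.
C_S = 0.307×5.48/(1.75−0.307) × (0.6138−0.06188) = 1.166×0.5519 = 0.6434 mol/dm³.
C_R = C_{R0}e^(−k₁τ) = 3.363 mol/dm³, so C_T = C_{R0}−C_R−C_S = 1.473 mol/dm³; C_S/C_T = 0.437.

0.437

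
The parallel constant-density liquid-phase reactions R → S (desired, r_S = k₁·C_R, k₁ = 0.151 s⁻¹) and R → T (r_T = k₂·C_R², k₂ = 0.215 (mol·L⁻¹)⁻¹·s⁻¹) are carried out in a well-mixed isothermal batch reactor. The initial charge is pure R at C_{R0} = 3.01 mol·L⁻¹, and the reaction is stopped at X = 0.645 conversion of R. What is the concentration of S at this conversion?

C_R = C_{R0}(1−X) = 1.069 mol·L⁻¹.
Along a PFR/batch, dC_S/dC_R = −r_S/(r_S+r_T) = −k₁/(k₁+k₂·C_R).
Integrating from C_{R0} to C_R: C_S = (0.151/0.215)·ln[(0.151+0.215·3.01)/(0.151+0.215·1.07)] = 0.7023·ln(0.7981/0.3807) = 0.5199 mol·L⁻¹.

0.520 mol·L⁻¹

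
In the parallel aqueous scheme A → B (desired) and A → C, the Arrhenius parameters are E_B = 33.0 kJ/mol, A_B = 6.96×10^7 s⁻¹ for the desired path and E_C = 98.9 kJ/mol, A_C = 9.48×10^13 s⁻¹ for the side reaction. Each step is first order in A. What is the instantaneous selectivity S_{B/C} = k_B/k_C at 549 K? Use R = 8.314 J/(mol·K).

k_B/k_C = (A_B/A_C)·exp[−(E_B−E_C)/(RT)] = (A_B/A_C)·exp[(E_C−E_B)/(RT)].
(E_C−E_B)/(RT) = (98.9−33.0)×10³/(8.314×549) = 65900/4564 = 14.44.
k_B/k_C = (6.96×10^7/9.48×10^13)·exp(14.44) = 7.342×10^-7 × 1.863×10^6 = 1.37.

1.37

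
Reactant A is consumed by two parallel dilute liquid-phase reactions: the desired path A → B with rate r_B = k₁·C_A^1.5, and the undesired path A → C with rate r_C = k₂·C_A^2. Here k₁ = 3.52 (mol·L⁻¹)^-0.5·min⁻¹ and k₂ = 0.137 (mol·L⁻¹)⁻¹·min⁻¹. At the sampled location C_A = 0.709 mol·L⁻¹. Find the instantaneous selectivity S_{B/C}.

30.5

S_{B/C} = r_B/r_C = (k₁·C_A^1.5)/(k₂·C_A^2) = (k₁/k₂)·C_A^-0.5.
= (3.52×0.7090^1.5) / (0.137×0.7090^2) = 2.101/0.06887 = 30.5.
The undesired path is higher order in A, so low C_A (CSTR or dilute feed) favours B.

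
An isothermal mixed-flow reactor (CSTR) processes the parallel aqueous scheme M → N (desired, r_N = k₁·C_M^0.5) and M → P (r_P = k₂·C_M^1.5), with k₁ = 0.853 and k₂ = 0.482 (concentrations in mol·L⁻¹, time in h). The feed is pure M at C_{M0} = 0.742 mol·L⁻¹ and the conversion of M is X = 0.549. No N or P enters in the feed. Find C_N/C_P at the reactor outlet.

Exit C_M = C_{M0}(1−X) = 0.742×0.451 = 0.3346 mol·L⁻¹.
Rates in a CSTR are evaluated at the outlet concentration: r_N = 0.853×0.3346^0.5 = 0.4934, r_P = 0.482×0.3346^1.5 = 0.09331.
Overall selectivity = C_N/C_P = r_Nτ/(r_Pτ) = r_N/r_P = 5.29.

5.29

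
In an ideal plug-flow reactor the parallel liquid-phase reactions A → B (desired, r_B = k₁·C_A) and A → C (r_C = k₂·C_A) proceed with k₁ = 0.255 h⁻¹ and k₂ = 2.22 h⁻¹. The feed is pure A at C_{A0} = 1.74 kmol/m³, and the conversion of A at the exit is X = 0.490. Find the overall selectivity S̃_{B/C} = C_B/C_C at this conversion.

C_A = C_{A0}(1−X) = 0.8874 kmol/m³.
Both paths are first order in A, so the instantaneous fraction to B is constant: dC_B/d(−C_A) = k₁/(k₁+k₂) = 0.1030.
C_B = 0.1030·(C_{A0}−C_A) = 0.1030×0.8526 = 0.0878 kmol/m³.
C_C = (C_{A0}−C_A)−C_B = 0.7648 kmol/m³; S̃_{B/C} = 0.08784/0.7648 = 0.115.

0.115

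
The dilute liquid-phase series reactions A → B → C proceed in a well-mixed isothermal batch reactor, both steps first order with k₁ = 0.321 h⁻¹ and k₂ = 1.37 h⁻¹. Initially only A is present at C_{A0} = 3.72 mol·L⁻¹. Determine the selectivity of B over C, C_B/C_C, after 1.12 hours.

The intermediate concentration in a first-order A→B→C sequence is C_B = k₁C_{A0}(e^(−k₁t) − e^(−k₂t))/(k₂−k₁).
e^(−k₁t) = e^(−0.321×1.12) = e^(−0.3595) = 0.6980; e^(−k₂t) = e^(−1.534) = 0.2156.
C_B = 0.321×3.72/(1.37−0.321) × (0.6980−0.2156) = 1.138×0.4824 = 0.5492 mol·L⁻¹.
C_A = C_{A0}e^(−k₁t) = 2.597 mol·L⁻¹, so C_C = C_{A0}−C_A−C_B = 0.5742 mol·L⁻¹; C_B/C_C = 0.956.

0.956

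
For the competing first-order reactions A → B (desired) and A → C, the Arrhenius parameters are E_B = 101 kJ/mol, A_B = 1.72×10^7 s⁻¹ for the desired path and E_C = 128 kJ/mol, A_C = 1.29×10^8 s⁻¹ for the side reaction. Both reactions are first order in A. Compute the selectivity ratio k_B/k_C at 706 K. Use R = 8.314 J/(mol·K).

k_B/k_C = (A_B/A_C)·exp[−(E_B−E_C)/(RT)] = (A_B/A_C)·exp[(E_C−E_B)/(RT)].
(E_C−E_B)/(RT) = (128−101)×10³/(8.314×706) = 27000/5870 = 4.600.
k_B/k_C = (1.72×10^7/1.29×10^8)·exp(4.600) = 0.1333 × 99.48 = 13.3.
Since E_B < E_C, lowering the temperature improves selectivity toward B.

13.3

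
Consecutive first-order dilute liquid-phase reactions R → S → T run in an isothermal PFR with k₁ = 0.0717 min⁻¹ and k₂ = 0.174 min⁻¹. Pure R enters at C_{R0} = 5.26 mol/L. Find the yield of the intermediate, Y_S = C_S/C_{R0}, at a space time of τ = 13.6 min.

0.199

The intermediate concentration in a first-order A→B→C sequence is C_S = k₁C_{R0}(e^(−k₁τ) − e^(−k₂τ))/(k₂−k₁).
e^(−k₁τ) = e^(−0.0717×13.6) = e^(−0.9751) = 0.3771; e^(−k₂τ) = e^(−2.366) = 0.09382.
C_S = 0.0717×5.26/(0.174−0.0717) × (0.3771−0.09382) = 3.687×0.2833 = 1.045 mol/L.
Y_S = C_S/C_{R0} = 1.045/5.26 = 0.199.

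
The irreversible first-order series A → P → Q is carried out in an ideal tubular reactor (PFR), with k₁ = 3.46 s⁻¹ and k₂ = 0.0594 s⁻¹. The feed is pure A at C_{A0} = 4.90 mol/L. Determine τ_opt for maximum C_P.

For first-order series the maximum of C_P occurs at τ_opt = ln(k₂/k₁)/(k₂−k₁).
= ln(0.0594/3.46)/(0.0594−3.46) = ln(0.01717)/-3.401 = -4.065/-3.401 = 1.20 s.

1.20 s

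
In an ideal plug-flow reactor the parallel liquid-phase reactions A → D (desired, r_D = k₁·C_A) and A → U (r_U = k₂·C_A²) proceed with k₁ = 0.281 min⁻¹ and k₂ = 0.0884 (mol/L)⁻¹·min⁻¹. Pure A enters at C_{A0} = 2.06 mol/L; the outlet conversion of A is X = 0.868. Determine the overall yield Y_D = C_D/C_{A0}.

0.644

C_A = C_{A0}(1−X) = 0.2719 mol/L.
Along a PFR/batch, dC_D/dC_A = −r_D/(r_D+r_U) = −k₁/(k₁+k₂·C_A).
Integrating from C_{A0} to C_A: C_D = (0.281/0.0884)·ln[(0.281+0.0884·2.06)/(0.281+0.0884·0.272)] = 3.179·ln(0.4631/0.3050) = 1.327 mol/L.
Y_D = C_D/C_{A0} = 1.327/2.06 = 0.644.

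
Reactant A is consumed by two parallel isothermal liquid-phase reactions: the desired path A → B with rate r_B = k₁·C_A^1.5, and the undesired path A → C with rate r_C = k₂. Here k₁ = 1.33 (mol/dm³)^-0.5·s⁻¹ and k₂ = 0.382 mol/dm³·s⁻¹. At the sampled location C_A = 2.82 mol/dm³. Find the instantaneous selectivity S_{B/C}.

16.5

S_{B/C} = r_B/r_C = (k₁·C_A^1.5)/(k₂) = (k₁/k₂)·C_A^1.5.
= (1.33×2.820^1.5) / (0.382) = 6.298/0.3820 = 16.5.
Since the desired path is higher order in A, keeping C_A high (PFR or concentrated feed) favours B.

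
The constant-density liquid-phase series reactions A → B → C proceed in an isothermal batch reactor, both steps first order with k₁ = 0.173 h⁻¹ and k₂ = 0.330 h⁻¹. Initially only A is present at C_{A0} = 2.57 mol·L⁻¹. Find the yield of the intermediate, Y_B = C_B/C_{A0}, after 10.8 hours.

For first-order series with pure A initially, C_B(t) = k₁C_{A0}/(k₂−k₁)·(e^(−k₁t) − e^(−k₂t)).
e^(−k₁t) = e^(−0.173×10.8) = e^(−1.868) = 0.1544; e^(−k₂t) = e^(−3.564) = 0.02833.
C_B = 0.173×2.57/(0.330−0.173) × (0.1544−0.02833) = 2.832×0.1260 = 0.3569 mol·L⁻¹.
Y_B = C_B/C_{A0} = 0.3569/2.57 = 0.139.

0.139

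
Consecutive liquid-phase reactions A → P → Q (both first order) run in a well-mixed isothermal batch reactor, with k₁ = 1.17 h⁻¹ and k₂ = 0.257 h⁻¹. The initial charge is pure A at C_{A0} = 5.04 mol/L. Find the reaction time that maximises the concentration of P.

1.66 h

For first-order series the maximum of C_P occurs at t_opt = ln(k₂/k₁)/(k₂−k₁).
= ln(0.257/1.17)/(0.257−1.17) = ln(0.2197)/-0.9130 = -1.516/-0.9130 = 1.66 h.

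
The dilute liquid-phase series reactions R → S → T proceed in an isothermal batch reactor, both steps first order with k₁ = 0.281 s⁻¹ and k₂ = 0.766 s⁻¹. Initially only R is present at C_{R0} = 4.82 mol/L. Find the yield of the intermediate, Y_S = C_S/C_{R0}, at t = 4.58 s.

0.143

Solving the coupled first-order balances gives C_S(t) = [k₁/(k₂−k₁)]·C_{R0}·(e^(−k₁t) − e^(−k₂t)).
e^(−k₁t) = e^(−0.281×4.58) = e^(−1.287) = 0.2761; e^(−k₂t) = e^(−3.508) = 0.02995.
C_S = 0.281×4.82/(0.766−0.281) × (0.2761−0.02995) = 2.793×0.2462 = 0.6874 mol/L.
Y_S = C_S/C_{R0} = 0.6874/4.82 = 0.143.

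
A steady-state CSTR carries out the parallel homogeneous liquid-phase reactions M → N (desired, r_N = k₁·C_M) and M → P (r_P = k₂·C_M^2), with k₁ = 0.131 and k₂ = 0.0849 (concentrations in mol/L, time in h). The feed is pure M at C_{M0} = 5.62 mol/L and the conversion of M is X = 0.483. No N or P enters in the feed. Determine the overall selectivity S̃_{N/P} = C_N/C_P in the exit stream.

Exit C_M = C_{M0}(1−X) = 5.62×0.517 = 2.906 mol/L.
A CSTR operates uniformly at the exit composition, giving r_N = 0.3806 and r_P = 0.7167 (each k·C_M^n at C_M = 2.906).
Overall selectivity = C_N/C_P = r_Nτ/(r_Pτ) = r_N/r_P = 0.531.

0.531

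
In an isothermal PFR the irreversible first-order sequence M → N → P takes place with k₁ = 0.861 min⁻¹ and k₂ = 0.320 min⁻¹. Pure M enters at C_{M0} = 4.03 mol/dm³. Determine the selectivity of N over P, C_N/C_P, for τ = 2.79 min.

1.26

For first-order series with pure M initially, C_N(τ) = k₁C_{M0}/(k₂−k₁)·(e^(−k₁τ) − e^(−k₂τ)).
e^(−k₁τ) = e^(−0.861×2.79) = e^(−2.402) = 0.09052; e^(−k₂τ) = e^(−0.8928) = 0.4095.
C_N = 0.861×4.03/(0.320−0.861) × (0.09052−0.4095) = (-6.414)×(-0.3190) = 2.046 mol/dm³.
C_M = C_{M0}e^(−k₁τ) = 0.3648 mol/dm³, so C_P = C_{M0}−C_M−C_N = 1.619 mol/dm³; C_N/C_P = 1.26.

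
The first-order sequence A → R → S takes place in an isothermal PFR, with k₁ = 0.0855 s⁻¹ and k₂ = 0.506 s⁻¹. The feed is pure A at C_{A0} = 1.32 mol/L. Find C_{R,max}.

0.155 mol/L

At the optimum, C_{R,max}/C_{A0} = (k₁/k₂)^[k₂/(k₂−k₁)].
= (0.0855/0.506)^(0.506/(0.506−0.0855)) = (0.1690)^(1.203) = 0.1177.
C_{R,max} = 0.1177×1.32 = 0.155 mol/L.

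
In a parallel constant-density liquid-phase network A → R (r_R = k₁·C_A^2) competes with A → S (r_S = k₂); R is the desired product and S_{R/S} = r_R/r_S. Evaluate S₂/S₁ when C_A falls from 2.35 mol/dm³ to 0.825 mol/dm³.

0.123

S_{R/S} = (k₁/k₂)·C_A^2, so S₂/S₁ = (C_{A,2}/C_{A,1})^2.
= (0.825/2.35)^2 = (0.3511)^2 = 0.123.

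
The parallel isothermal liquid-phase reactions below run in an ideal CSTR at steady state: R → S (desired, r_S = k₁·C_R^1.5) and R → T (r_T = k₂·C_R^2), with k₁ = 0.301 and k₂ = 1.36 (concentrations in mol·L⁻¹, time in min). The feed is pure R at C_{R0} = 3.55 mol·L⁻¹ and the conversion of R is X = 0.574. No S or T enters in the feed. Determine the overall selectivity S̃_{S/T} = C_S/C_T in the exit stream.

0.180

Exit C_R = C_{R0}(1−X) = 3.55×0.426 = 1.512 mol·L⁻¹.
A CSTR operates uniformly at the exit composition, giving r_S = 0.5598 and r_T = 3.110 (each k·C_R^n at C_R = 1.512).
Overall selectivity = C_S/C_T = r_Sτ/(r_Tτ) = r_S/r_T = 0.180.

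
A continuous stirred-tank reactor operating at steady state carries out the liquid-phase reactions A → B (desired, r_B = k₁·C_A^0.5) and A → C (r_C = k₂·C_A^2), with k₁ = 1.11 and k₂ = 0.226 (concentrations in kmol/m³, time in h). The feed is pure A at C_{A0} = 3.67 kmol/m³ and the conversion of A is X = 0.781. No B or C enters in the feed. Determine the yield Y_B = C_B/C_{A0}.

Exit C_A = C_{A0}(1−X) = 3.67×0.219 = 0.8037 kmol/m³.
Rates in a CSTR are evaluated at the outlet concentration: r_B = 1.11×0.8037^0.5 = 0.9951, r_C = 0.226×0.8037^2 = 0.1460.
Fraction of consumed A going to B: r_B/(r_B+r_C) = 0.8721.
C_B = 0.8721·C_{A0}·X = 0.8721×3.67×0.781 = 2.50 kmol/m³; Y_B = C_B/C_{A0} = 0.681.

0.681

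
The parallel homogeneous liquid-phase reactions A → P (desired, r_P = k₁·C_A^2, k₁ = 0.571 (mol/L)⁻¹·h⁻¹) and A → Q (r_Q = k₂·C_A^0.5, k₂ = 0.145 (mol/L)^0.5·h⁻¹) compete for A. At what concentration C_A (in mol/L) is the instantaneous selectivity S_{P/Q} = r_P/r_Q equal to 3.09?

S_{P/Q} = (k₁/k₂)·C_A^1.5 ⇒ C_A = (S·k₂/k₁)^(1/1.5).
= (3.09×0.145/0.571)^(0.6667) = (0.7847)^(0.6667) = 0.851 mol/L.

0.851 mol/L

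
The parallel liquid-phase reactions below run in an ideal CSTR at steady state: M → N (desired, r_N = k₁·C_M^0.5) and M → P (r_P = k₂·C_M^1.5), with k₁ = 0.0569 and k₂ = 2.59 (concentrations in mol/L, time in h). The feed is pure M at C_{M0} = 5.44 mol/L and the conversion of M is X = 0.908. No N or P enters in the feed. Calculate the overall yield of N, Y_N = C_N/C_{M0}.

Exit C_M = C_{M0}(1−X) = 5.44×0.0920 = 0.5005 mol/L.
A CSTR operates uniformly at the exit composition, giving r_N = 0.04025 and r_P = 0.9170 (each k·C_M^n at C_M = 0.5005).
Fraction of consumed M going to N: r_N/(r_N+r_P) = 0.04205.
C_N = 0.04205·C_{M0}·X = 0.04205×5.44×0.908 = 0.208 mol/L; Y_N = C_N/C_{M0} = 0.0382.

0.0382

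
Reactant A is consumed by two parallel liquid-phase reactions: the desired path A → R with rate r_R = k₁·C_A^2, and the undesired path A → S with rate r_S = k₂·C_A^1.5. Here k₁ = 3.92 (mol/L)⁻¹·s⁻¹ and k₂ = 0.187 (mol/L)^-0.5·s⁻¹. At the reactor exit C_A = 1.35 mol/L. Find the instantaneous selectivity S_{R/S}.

24.4

S_{R/S} = r_R/r_S = (k₁·C_A^2)/(k₂·C_A^1.5) = (k₁/k₂)·C_A^0.5.
= (3.92×1.350^2) / (0.187×1.350^1.5) = 7.144/0.2933 = 24.4.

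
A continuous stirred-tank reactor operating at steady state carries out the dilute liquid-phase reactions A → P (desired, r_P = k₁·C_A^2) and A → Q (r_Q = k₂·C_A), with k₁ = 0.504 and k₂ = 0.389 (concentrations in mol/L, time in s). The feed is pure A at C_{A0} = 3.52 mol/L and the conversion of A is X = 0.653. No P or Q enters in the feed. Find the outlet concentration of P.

1.41 mol/L

Exit C_A = C_{A0}(1−X) = 3.52×0.347 = 1.221 mol/L.
Rates in a CSTR are evaluated at the outlet concentration: r_P = 0.504×1.221^2 = 0.7519, r_Q = 0.389×1.221 = 0.4751.
Fraction of consumed A going to P: r_P/(r_P+r_Q) = 0.6128.
C_P = 0.6128·C_{A0}·X = 0.6128×3.52×0.653 = 1.41 mol/L.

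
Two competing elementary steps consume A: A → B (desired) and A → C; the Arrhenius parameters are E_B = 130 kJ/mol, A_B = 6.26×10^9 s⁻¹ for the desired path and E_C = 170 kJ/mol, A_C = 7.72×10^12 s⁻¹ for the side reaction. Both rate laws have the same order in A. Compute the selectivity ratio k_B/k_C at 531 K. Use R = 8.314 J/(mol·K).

Since both paths have the same order in A, the concentration cancels and S_{B/C} = k_B/k_C = (A_B/A_C)·exp[(E_C−E_B)/(RT)].
(E_C−E_B)/(RT) = (170−130)×10³/(8.314×531) = 40000/4415 = 9.061.
k_B/k_C = (6.26×10^9/7.72×10^12)·exp(9.061) = 8.109×10^-4 × 8609 = 6.98.

6.98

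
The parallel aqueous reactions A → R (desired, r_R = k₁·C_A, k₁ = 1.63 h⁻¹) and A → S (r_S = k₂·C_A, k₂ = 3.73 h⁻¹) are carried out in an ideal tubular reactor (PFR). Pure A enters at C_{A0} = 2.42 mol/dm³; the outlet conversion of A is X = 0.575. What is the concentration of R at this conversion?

C_A = C_{A0}(1−X) = 1.028 mol/dm³.
Both paths are first order in A, so the instantaneous fraction to R is constant: dC_R/d(−C_A) = k₁/(k₁+k₂) = 0.3041.
C_R = 0.3041·(C_{A0}−C_A) = 0.3041×1.391 = 0.423 mol/dm³.

0.423 mol/dm³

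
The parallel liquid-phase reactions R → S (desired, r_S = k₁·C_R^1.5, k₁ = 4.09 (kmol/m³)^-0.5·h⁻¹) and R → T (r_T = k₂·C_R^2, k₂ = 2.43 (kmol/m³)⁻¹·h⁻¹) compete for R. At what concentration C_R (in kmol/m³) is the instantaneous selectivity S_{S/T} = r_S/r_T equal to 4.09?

S_{S/T} = (k₁/k₂)·C_R^-0.5 ⇒ C_R = (S·k₂/k₁)^(-2).
= (4.09×2.43/4.09)^(-2) = (2.430)^(-2) = 0.169 kmol/m³.

0.169 kmol/m³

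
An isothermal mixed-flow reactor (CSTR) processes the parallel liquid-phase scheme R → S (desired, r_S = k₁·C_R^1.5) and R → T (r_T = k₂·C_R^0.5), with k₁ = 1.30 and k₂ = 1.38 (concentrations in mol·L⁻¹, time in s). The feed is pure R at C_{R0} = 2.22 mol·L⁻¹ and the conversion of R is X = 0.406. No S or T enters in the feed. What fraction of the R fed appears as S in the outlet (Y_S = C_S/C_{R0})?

0.225

Exit C_R = C_{R0}(1−X) = 2.22×0.594 = 1.319 mol·L⁻¹.
In a CSTR the entire volume is at exit conditions, so r_S = 1.30×1.319^1.5 = 1.969 and r_T = 1.38×1.319^0.5 = 1.585.
Fraction of consumed R going to S: r_S/(r_S+r_T) = 0.5540.
C_S = 0.5540·C_{R0}·X = 0.5540×2.22×0.406 = 0.499 mol·L⁻¹; Y_S = C_S/C_{R0} = 0.225.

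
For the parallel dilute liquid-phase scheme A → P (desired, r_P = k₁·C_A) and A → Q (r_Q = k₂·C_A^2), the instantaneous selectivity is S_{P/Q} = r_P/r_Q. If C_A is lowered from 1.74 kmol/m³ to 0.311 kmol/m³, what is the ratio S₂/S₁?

5.59

S_{P/Q} = (k₁/k₂)·C_A⁻¹, so S₂/S₁ = (C_{A,2}/C_{A,1})⁻¹.
= 1.74/0.311 = 5.59.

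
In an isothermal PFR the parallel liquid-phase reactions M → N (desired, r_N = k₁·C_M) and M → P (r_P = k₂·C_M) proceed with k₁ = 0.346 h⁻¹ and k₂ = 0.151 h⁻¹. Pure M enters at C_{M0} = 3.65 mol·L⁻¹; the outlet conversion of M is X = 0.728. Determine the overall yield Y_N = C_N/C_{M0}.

0.507

C_M = C_{M0}(1−X) = 0.9928 mol·L⁻¹.
Both paths are first order in M, so the instantaneous fraction to N is constant: dC_N/d(−C_M) = k₁/(k₁+k₂) = 0.6962.
C_N = 0.6962·(C_{M0}−C_M) = 0.6962×2.657 = 1.85 mol·L⁻¹.
Y_N = C_N/C_{M0} = 1.850/3.65 = 0.507.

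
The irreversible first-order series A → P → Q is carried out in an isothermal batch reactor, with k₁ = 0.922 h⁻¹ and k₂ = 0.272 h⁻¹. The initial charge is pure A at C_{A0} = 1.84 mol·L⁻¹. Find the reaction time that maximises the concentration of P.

For first-order series the maximum of C_P occurs at t_opt = ln(k₂/k₁)/(k₂−k₁).
= ln(0.272/0.922)/(0.272−0.922) = ln(0.2950)/-0.6500 = -1.221/-0.6500 = 1.88 h.

1.88 h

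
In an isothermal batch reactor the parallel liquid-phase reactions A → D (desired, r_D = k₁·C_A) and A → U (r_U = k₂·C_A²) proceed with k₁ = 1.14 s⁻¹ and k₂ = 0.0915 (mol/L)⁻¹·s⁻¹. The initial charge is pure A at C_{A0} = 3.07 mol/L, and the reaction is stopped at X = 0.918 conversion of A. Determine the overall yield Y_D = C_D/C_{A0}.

C_A = C_{A0}(1−X) = 0.2517 mol/L.
Along a PFR/batch, dC_D/dC_A = −r_D/(r_D+r_U) = −k₁/(k₁+k₂·C_A).
Integrating from C_{A0} to C_A: C_D = (1.14/0.0915)·ln[(1.14+0.0915·3.07)/(1.14+0.0915·0.252)] = 12.46·ln(1.421/1.163) = 2.495 mol/L.
Y_D = C_D/C_{A0} = 2.495/3.07 = 0.813.

0.813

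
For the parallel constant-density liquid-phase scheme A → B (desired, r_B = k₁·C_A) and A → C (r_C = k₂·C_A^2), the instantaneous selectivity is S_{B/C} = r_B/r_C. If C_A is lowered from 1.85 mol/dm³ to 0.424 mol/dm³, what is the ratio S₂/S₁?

4.36

S_{B/C} = (k₁/k₂)·C_A⁻¹, so S₂/S₁ = (C_{A,2}/C_{A,1})⁻¹.
= 1.85/0.424 = 4.36.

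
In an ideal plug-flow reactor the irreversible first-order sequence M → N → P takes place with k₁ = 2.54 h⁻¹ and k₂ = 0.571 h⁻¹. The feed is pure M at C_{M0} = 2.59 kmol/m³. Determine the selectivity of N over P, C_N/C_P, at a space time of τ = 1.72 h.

Solving the coupled first-order balances gives C_N(τ) = [k₁/(k₂−k₁)]·C_{M0}·(e^(−k₁τ) − e^(−k₂τ)).
e^(−k₁τ) = e^(−2.54×1.72) = e^(−4.369) = 0.01267; e^(−k₂τ) = e^(−0.9821) = 0.3745.
C_N = 2.54×2.59/(0.571−2.54) × (0.01267−0.3745) = (-3.341)×(-0.3618) = 1.209 kmol/m³.
C_M = C_{M0}e^(−k₁τ) = 0.03281 kmol/m³, so C_P = C_{M0}−C_M−C_N = 1.348 kmol/m³; C_N/C_P = 0.897.

0.897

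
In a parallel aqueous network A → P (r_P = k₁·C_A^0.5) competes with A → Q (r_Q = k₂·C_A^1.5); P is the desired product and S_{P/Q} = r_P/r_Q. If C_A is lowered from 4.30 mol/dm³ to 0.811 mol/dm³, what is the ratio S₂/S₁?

5.30

S_{P/Q} = (k₁/k₂)·C_A⁻¹, so S₂/S₁ = (C_{A,2}/C_{A,1})⁻¹.
= 4.30/0.811 = 5.30.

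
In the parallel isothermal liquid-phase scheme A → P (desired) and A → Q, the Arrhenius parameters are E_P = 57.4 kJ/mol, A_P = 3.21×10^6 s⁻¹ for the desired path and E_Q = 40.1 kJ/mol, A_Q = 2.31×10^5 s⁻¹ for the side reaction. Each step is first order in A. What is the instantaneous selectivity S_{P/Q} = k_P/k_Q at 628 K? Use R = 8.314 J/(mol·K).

With equal orders, S_{P/Q} = k_P/k_Q = (A_P/A_Q)·exp[(E_Q−E_P)/(RT)].
(E_Q−E_P)/(RT) = (40.1−57.4)×10³/(8.314×628) = -17300/5221 = -3.313.
k_P/k_Q = (3.21×10^6/2.31×10^5)·exp(-3.313) = 13.90 × 0.03639 = 0.506.

0.506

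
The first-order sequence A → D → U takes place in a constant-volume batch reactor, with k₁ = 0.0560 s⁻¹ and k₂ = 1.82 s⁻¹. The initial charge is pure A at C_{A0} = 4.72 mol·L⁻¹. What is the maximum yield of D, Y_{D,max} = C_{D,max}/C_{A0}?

0.0275

For a first-order series the maximum intermediate yield is C_{D,max}/C_{A0} = (k₁/k₂)^[k₂/(k₂−k₁)].
= (0.0560/1.82)^(1.82/(1.82−0.0560)) = (0.03077)^(1.032) = 0.02755.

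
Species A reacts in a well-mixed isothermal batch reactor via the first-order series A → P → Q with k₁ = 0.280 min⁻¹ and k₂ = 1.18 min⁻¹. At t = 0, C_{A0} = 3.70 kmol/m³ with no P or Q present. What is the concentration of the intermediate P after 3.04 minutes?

The intermediate concentration in a first-order A→B→C sequence is C_P = k₁C_{A0}(e^(−k₁t) − e^(−k₂t))/(k₂−k₁).
e^(−k₁t) = e^(−0.280×3.04) = e^(−0.8512) = 0.4269; e^(−k₂t) = e^(−3.587) = 0.02768.
C_P = 0.280×3.70/(1.18−0.280) × (0.4269−0.02768) = 1.151×0.3992 = 0.4596 kmol/m³.

0.460 kmol/m³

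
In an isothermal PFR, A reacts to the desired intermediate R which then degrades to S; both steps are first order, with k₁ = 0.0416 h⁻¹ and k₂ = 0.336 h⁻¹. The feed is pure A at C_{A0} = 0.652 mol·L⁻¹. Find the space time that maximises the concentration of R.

For first-order series the maximum of C_R occurs at τ_opt = ln(k₂/k₁)/(k₂−k₁).
= ln(0.336/0.0416)/(0.336−0.0416) = ln(8.077)/0.2944 = 2.089/0.2944 = 7.10 h.

7.10 h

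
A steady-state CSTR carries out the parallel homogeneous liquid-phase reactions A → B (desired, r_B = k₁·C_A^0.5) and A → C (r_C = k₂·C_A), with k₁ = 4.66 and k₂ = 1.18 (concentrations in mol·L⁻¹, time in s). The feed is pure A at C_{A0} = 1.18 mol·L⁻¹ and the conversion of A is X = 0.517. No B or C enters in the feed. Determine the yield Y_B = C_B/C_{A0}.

0.434

Exit C_A = C_{A0}(1−X) = 1.18×0.483 = 0.5699 mol·L⁻¹.
Rates in a CSTR are evaluated at the outlet concentration: r_B = 4.66×0.5699^0.5 = 3.518, r_C = 1.18×0.5699 = 0.6725.
Fraction of consumed A going to B: r_B/(r_B+r_C) = 0.8395.
C_B = 0.8395·C_{A0}·X = 0.8395×1.18×0.517 = 0.512 mol·L⁻¹; Y_B = C_B/C_{A0} = 0.434.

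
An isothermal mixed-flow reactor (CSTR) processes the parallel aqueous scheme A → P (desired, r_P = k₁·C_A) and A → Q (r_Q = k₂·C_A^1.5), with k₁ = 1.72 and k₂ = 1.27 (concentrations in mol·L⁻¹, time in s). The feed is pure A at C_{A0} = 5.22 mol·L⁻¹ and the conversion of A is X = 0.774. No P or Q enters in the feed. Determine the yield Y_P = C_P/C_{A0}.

Exit C_A = C_{A0}(1−X) = 5.22×0.226 = 1.180 mol·L⁻¹.
Rates in a CSTR are evaluated at the outlet concentration: r_P = 1.72×1.180 = 2.029, r_Q = 1.27×1.180^1.5 = 1.627.
Fraction of consumed A going to P: r_P/(r_P+r_Q) = 0.5549.
C_P = 0.5549·C_{A0}·X = 0.5549×5.22×0.774 = 2.24 mol·L⁻¹; Y_P = C_P/C_{A0} = 0.430.

0.430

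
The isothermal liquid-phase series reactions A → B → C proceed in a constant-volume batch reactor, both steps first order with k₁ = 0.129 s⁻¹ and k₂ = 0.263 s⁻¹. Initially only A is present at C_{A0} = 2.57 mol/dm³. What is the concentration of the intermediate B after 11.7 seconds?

For first-order series with pure A initially, C_B(t) = k₁C_{A0}/(k₂−k₁)·(e^(−k₁t) − e^(−k₂t)).
e^(−k₁t) = e^(−0.129×11.7) = e^(−1.509) = 0.2211; e^(−k₂t) = e^(−3.077) = 0.04609.
C_B = 0.129×2.57/(0.263−0.129) × (0.2211−0.04609) = 2.474×0.1750 = 0.4329 mol/dm³.

0.433 mol/dm³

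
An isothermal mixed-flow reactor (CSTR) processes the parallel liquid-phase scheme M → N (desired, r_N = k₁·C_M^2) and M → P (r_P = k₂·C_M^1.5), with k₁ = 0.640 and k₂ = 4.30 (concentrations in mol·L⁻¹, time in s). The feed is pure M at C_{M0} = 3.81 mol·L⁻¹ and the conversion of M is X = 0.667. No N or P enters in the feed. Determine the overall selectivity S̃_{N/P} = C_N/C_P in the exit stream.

0.168

Exit C_M = C_{M0}(1−X) = 3.81×0.333 = 1.269 mol·L⁻¹.
Rates in a CSTR are evaluated at the outlet concentration: r_N = 0.640×1.269^2 = 1.030, r_P = 4.30×1.269^1.5 = 6.145.
Overall selectivity = C_N/C_P = r_Nτ/(r_Pτ) = r_N/r_P = 0.168.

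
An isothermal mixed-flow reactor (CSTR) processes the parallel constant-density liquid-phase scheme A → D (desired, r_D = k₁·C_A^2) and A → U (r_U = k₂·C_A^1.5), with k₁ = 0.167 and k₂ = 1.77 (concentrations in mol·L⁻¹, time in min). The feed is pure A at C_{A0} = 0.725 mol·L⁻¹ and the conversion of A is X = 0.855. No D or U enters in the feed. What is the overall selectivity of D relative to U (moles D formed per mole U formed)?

Exit C_A = C_{A0}(1−X) = 0.725×0.145 = 0.1051 mol·L⁻¹.
In a CSTR the entire volume is at exit conditions, so r_D = 0.167×0.1051^2 = 0.001846 and r_U = 1.77×0.1051^1.5 = 0.06033.
Overall selectivity = C_D/C_U = r_Dτ/(r_Uτ) = r_D/r_U = 0.0306.

0.0306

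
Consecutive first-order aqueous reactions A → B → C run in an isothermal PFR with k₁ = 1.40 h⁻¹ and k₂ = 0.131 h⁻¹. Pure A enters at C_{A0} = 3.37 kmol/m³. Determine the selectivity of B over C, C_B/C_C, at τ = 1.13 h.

For first-order series with pure A initially, C_B(τ) = k₁C_{A0}/(k₂−k₁)·(e^(−k₁τ) − e^(−k₂τ)).
e^(−k₁τ) = e^(−1.40×1.13) = e^(−1.582) = 0.2056; e^(−k₂τ) = e^(−0.1480) = 0.8624.
C_B = 1.40×3.37/(0.131−1.40) × (0.2056−0.8624) = (-3.718)×(-0.6568) = 2.442 kmol/m³.
C_A = C_{A0}e^(−k₁τ) = 0.6927 kmol/m³, so C_C = C_{A0}−C_A−C_B = 0.2352 kmol/m³; C_B/C_C = 10.4.

10.4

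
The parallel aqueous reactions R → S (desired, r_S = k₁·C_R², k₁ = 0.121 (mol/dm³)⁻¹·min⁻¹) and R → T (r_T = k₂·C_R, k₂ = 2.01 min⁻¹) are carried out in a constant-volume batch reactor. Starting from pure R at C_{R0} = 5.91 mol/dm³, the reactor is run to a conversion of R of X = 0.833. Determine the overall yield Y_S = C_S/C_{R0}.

0.140

C_R = C_{R0}(1−X) = 0.9870 mol/dm³.
Along a PFR/batch, dC_T/dC_R = −r_T/(r_S+r_T) = −k₂/(k₂+k₁·C_R).
Integrating from C_{R0} to C_R: C_T = (2.01/0.121)·ln[(2.01+0.121·5.91)/(2.01+0.121·0.987)] = 16.61·ln(2.725/2.129) = 4.097 mol/dm³.
Then C_S = (C_{R0}−C_R) − C_T = 4.923 − 4.097 = 0.8257 mol/dm³.
Y_S = C_S/C_{R0} = 0.8257/5.91 = 0.140.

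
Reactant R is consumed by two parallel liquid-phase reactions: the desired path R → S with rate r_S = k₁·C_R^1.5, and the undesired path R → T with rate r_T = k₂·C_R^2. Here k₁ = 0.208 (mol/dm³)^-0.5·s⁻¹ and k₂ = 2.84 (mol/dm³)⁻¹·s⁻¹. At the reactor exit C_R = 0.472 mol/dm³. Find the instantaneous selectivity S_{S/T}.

0.107

S_{S/T} = r_S/r_T = (k₁·C_R^1.5)/(k₂·C_R^2) = (k₁/k₂)·C_R^-0.5.
= (0.208×0.4720^1.5) / (2.84×0.4720^2) = 0.06745/0.6327 = 0.107.
The undesired path is higher order in R, so low C_R (CSTR or dilute feed) favours S.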